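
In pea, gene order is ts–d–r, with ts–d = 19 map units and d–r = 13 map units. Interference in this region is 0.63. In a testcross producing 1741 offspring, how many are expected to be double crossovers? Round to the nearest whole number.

Map distances give recombination frequencies of 0.190 and 0.130 for the two intervals.
With interference 0.63 (so coincidence = 0.37), expected double-crossover frequency = 0.190 × 0.130 × 0.37 = 0.00914.
Expected number = 0.00914 × 1741 = 15.91 ≈ 16.

16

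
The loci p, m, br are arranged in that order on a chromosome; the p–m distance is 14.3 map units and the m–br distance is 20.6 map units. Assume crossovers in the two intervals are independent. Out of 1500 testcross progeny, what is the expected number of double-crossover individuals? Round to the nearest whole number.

44

Map distances give recombination frequencies of 0.143 and 0.206 for the two intervals.
With no interference, expected double-crossover frequency = 0.143 × 0.206 = 0.02946.
Expected number = 0.02946 × 1500 = 44.19 ≈ 44.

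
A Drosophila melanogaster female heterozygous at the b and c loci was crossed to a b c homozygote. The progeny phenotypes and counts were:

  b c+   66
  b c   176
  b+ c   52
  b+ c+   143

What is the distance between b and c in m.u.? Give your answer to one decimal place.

27.0 m.u.

The two most frequent classes, b+ c+ (143) and b c (176), are the parental types, so the F1 was b+ c+ / b c.
The recombinant classes are b+ c and b c+: 52 + 66 = 118.
Recombination frequency = 118/437 = 0.2700 ≈ 27.0%, i.e. 27.0 m.u.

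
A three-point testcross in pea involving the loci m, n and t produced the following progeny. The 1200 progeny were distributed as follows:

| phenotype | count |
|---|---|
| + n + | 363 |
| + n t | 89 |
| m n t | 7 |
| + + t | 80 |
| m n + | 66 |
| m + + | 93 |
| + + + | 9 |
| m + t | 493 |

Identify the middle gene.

The two most frequent reciprocal classes, m + t and + n +, are the parental types, so the F1 was m + t / + n +.
The two rarest classes, m n t and + + +, are the double crossovers. Comparing them with the parentals, only the n allele has switched, so n is the middle locus and the order is t – n – m.

n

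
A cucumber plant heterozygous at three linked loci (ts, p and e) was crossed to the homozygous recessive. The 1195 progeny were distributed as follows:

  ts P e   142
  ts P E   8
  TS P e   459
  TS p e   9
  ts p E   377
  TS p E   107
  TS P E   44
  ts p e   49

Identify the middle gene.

p

The two most frequent reciprocal classes, ts p E and TS P e, are the parental types, so the F1 was ts p E / TS P e.
The two rarest classes, ts P E and TS p e, are the double crossovers. Comparing them with the parentals, only the p allele has switched, so p is the middle locus and the order is e – p – ts.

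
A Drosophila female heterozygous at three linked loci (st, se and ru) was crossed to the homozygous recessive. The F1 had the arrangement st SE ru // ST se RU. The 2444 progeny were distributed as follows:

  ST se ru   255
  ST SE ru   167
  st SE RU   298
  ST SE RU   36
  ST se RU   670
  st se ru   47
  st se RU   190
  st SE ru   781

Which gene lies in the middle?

se

The two rarest classes, st se ru and ST SE RU, are the double crossovers. Comparing them with the parentals, only the se allele has switched, so se is the middle locus and the order is st – se – ru.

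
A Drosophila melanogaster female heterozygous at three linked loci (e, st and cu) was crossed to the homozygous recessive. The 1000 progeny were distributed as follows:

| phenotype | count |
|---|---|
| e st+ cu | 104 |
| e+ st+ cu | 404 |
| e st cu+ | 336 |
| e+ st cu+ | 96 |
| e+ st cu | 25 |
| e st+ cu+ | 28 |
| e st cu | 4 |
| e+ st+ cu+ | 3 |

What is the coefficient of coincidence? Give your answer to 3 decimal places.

The two most frequent reciprocal classes, e+ st+ cu and e st cu+, are the parental types, so the F1 was e+ st+ cu / e st cu+.
The two rarest classes, e+ st+ cu+ and e st cu, are the double crossovers. Comparing them with the parentals, only the cu allele has switched, so cu is the middle locus and the order is e – cu – st.
e–cu: (200 + 7)/1000 = 0.2070; cu–st: (53 + 7)/1000 = 0.0600.
Expected DCO frequency = 0.2070 × 0.0600 ≈ 0.01242; observed = 7/1000 ≈ 0.00700.
Coefficient of coincidence = 0.00700/0.01242 ≈ 0.564.

0.564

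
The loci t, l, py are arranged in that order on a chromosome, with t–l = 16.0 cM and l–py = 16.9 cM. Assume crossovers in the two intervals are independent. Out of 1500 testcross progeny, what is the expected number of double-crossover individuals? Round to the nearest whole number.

Map distances give recombination frequencies of 0.160 and 0.169 for the two intervals.
With no interference, expected double-crossover frequency = 0.160 × 0.169 = 0.02704.
Expected number = 0.02704 × 1500 = 40.56 ≈ 41.

41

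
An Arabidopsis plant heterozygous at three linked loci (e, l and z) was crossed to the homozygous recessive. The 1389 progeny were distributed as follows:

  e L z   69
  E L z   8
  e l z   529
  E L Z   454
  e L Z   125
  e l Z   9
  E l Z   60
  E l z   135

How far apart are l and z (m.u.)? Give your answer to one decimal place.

The two most frequent reciprocal classes, e l z and E L Z, are the parental types, so the F1 was e l z / E L Z.
The two rarest classes, e l Z and E L z, are the double crossovers. Comparing them with the parentals, only the z allele has switched, so z is the middle locus and the order is l – z – e.
Crossovers in the l–z interval produce the single-crossover classes e L z and E l Z (69 + 60 = 129) plus the double crossovers (17).
RF(l–z) = (129 + 17) / 1389 = 146/1389 = 0.1051 → 10.5 m.u.

10.5 m.u.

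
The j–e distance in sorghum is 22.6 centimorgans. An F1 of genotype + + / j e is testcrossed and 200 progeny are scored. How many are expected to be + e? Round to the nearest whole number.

A map distance of 22.6 centimorgans corresponds to a recombination frequency of 0.226.
The F1 is + + / j e, so + e is a recombinant gamete class with expected frequency r/2 = 0.226/2 = 0.1130.
Expected number = 0.1130 × 200 = 22.60 ≈ 23.

23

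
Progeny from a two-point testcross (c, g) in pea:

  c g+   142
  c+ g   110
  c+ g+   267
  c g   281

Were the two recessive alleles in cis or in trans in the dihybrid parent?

cis

The two most frequent classes are c+ g+ (267) and c g (281); these are the parental (non-recombinant) types.
So the F1 carried c+ g+ on one chromosome and c g on the other — the recessive alleles are on the same chromosome (cis / coupling).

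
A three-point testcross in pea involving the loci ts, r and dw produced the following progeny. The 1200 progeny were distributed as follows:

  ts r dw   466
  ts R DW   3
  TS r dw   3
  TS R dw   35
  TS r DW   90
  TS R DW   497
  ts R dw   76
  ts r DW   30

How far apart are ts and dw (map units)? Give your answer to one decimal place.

5.9 map units

The two most frequent reciprocal classes, TS R DW and ts r dw, are the parental types, so the F1 was TS R DW / ts r dw.
The two rarest classes, ts R DW and TS r dw, are the double crossovers. Comparing them with the parentals, only the ts allele has switched, so ts is the middle locus and the order is dw – ts – r.
Crossovers in the dw–ts interval produce the single-crossover classes TS R dw and ts r DW (35 + 30 = 65) plus the double crossovers (6).
RF(dw–ts) = (65 + 6) / 1200 = 71/1200 = 0.0592 → 5.9 map units.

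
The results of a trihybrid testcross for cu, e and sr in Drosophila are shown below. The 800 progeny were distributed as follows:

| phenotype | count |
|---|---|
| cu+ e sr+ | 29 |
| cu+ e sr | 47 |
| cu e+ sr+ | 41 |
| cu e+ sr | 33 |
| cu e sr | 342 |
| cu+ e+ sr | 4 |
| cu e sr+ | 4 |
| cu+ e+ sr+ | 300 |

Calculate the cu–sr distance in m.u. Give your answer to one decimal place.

The two most frequent reciprocal classes, cu e sr and cu+ e+ sr+, are the parental types, so the F1 was cu e sr / cu+ e+ sr+.
The two rarest classes, cu e sr+ and cu+ e+ sr, are the double crossovers. Comparing them with the parentals, only the sr allele has switched, so sr is the middle locus and the order is e – sr – cu.
Crossovers in the sr–cu interval produce the single-crossover classes cu+ e sr and cu e+ sr+ (47 + 41 = 88) plus the double crossovers (8).
RF(sr–cu) = (88 + 8) / 800 = 96/800 = 0.1200 → 12.0 m.u.

12.0 m.u.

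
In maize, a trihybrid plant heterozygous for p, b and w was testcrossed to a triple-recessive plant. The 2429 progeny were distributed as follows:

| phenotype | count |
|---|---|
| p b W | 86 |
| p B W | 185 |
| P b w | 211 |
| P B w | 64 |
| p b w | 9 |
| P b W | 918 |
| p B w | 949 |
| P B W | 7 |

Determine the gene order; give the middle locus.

b

The two most frequent reciprocal classes, p B w and P b W, are the parental types, so the F1 was p B w / P b W.
The two rarest classes, p b w and P B W, are the double crossovers. Comparing them with the parentals, only the b allele has switched, so b is the middle locus and the order is w – b – p.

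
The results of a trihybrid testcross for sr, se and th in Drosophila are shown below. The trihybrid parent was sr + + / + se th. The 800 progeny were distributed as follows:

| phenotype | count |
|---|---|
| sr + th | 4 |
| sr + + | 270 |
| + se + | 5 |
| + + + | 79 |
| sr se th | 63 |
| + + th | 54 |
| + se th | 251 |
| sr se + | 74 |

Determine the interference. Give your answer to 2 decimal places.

0.65

The two rarest classes, sr + th and + se +, are the double crossovers. Comparing them with the parentals, only the th allele has switched, so th is the middle locus and the order is sr – th – se.
sr–th: (142 + 9)/800 = 0.1888; th–se: (128 + 9)/800 = 0.1713.
Expected DCO frequency = 0.1888 × 0.1713 ≈ 0.03234; observed = 9/800 ≈ 0.01125.
Coefficient of coincidence = 0.01125/0.03234 ≈ 0.35; interference = 1 − 0.35 = 0.65.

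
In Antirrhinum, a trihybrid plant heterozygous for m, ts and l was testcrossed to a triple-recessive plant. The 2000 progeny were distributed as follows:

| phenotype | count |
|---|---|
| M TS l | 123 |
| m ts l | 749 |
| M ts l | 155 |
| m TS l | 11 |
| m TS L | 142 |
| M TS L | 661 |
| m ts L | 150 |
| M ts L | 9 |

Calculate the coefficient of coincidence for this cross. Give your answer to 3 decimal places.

The two most frequent reciprocal classes, M TS L and m ts l, are the parental types, so the F1 was M TS L / m ts l.
The two rarest classes, M ts L and m TS l, are the double crossovers. Comparing them with the parentals, only the ts allele has switched, so ts is the middle locus and the order is m – ts – l.
m–ts: (297 + 20)/2000 = 0.1585; ts–l: (273 + 20)/2000 = 0.1465.
Expected DCO frequency = 0.1585 × 0.1465 ≈ 0.02322; observed = 20/2000 ≈ 0.01000.
Coefficient of coincidence = 0.01000/0.02322 ≈ 0.431.

0.431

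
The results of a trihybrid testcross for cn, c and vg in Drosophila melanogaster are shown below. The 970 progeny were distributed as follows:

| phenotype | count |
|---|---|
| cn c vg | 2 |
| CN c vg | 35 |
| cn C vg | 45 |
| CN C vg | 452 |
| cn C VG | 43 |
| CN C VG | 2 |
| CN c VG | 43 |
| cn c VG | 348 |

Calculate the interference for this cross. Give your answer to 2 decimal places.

0.49

The two most frequent reciprocal classes, CN C vg and cn c VG, are the parental types, so the F1 was CN C vg / cn c VG.
The two rarest classes, CN C VG and cn c vg, are the double crossovers. Comparing them with the parentals, only the vg allele has switched, so vg is the middle locus and the order is c – vg – cn.
c–vg: (78 + 4)/970 = 0.0845; vg–cn: (88 + 4)/970 = 0.0948.
Expected DCO frequency = 0.0845 × 0.0948 ≈ 0.00801; observed = 4/970 ≈ 0.00412.
Coefficient of coincidence = 0.00412/0.00801 ≈ 0.51; interference = 1 − 0.51 = 0.49.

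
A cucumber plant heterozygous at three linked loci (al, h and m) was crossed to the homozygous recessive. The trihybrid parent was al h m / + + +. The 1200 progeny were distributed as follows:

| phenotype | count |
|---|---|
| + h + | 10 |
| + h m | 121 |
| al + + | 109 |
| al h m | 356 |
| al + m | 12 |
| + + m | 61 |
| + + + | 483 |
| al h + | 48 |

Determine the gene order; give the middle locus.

The two rarest classes, al + m and + h +, are the double crossovers. Comparing them with the parentals, only the h allele has switched, so h is the middle locus and the order is m – h – al.

h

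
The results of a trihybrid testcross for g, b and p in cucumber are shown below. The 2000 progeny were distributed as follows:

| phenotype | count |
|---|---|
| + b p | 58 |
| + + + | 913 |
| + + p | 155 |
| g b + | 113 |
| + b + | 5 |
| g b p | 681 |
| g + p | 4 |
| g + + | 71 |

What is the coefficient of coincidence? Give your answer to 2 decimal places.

0.47

The two most frequent reciprocal classes, g b p and + + +, are the parental types, so the F1 was g b p / + + +.
The two rarest classes, g + p and + b +, are the double crossovers. Comparing them with the parentals, only the b allele has switched, so b is the middle locus and the order is p – b – g.
p–b: (268 + 9)/2000 = 0.1385; b–g: (129 + 9)/2000 = 0.0690.
Expected DCO frequency = 0.1385 × 0.0690 ≈ 0.00956; observed = 9/2000 ≈ 0.00450.
Coefficient of coincidence = 0.00450/0.00956 ≈ 0.47.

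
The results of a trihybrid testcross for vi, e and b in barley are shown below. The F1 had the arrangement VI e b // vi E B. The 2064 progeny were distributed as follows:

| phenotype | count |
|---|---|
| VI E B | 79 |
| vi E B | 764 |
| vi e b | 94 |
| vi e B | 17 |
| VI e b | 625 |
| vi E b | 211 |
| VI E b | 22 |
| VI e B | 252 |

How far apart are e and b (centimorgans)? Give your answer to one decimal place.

24.3 centimorgans

The two rarest classes, VI E b and vi e B, are the double crossovers. Comparing them with the parentals, only the e allele has switched, so e is the middle locus and the order is b – e – vi.
Crossovers in the b–e interval produce the single-crossover classes VI e B and vi E b (252 + 211 = 463) plus the double crossovers (39).
RF(b–e) = (463 + 39) / 2064 = 502/2064 = 0.2432 → 24.3 centimorgans.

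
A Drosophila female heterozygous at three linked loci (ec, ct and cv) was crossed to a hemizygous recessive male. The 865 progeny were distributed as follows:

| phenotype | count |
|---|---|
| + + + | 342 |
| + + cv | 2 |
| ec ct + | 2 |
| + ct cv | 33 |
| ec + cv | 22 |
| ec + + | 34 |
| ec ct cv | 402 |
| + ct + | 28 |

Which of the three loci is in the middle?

cv

The two most frequent reciprocal classes, ec ct cv and + + +, are the parental types, so the F1 was ec ct cv / + + +.
The two rarest classes, ec ct + and + + cv, are the double crossovers. Comparing them with the parentals, only the cv allele has switched, so cv is the middle locus and the order is ec – cv – ct.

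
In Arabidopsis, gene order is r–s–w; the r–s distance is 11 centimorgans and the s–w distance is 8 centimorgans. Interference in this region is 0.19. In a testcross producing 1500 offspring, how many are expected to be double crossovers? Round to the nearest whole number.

Map distances give recombination frequencies of 0.110 and 0.080 for the two intervals.
With interference 0.19 (so coincidence = 0.81), expected double-crossover frequency = 0.110 × 0.080 × 0.81 = 0.00713.
Expected number = 0.00713 × 1500 = 10.69 ≈ 11.

11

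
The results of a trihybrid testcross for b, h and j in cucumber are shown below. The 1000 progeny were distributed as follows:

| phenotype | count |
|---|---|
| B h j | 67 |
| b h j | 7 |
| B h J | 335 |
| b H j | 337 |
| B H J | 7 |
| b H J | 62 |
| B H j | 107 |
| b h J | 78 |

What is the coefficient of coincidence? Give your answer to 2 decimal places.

The two most frequent reciprocal classes, b H j and B h J, are the parental types, so the F1 was b H j / B h J.
The two rarest classes, b h j and B H J, are the double crossovers. Comparing them with the parentals, only the h allele has switched, so h is the middle locus and the order is j – h – b.
j–h: (129 + 14)/1000 = 0.1430; h–b: (185 + 14)/1000 = 0.1990.
Expected DCO frequency = 0.1430 × 0.1990 ≈ 0.02846; observed = 14/1000 ≈ 0.01400.
Coefficient of coincidence = 0.01400/0.02846 ≈ 0.49.

0.49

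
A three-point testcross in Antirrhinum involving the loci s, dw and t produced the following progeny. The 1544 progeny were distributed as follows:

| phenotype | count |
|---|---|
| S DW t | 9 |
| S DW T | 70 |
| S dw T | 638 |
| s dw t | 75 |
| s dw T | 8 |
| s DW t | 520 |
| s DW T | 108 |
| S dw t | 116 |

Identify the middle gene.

s

The two most frequent reciprocal classes, s DW t and S dw T, are the parental types, so the F1 was s DW t / S dw T.
The two rarest classes, S DW t and s dw T, are the double crossovers. Comparing them with the parentals, only the s allele has switched, so s is the middle locus and the order is t – s – dw.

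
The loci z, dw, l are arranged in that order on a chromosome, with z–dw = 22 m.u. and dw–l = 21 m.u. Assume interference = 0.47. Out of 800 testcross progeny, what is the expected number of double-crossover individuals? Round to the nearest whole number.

Map distances give recombination frequencies of 0.220 and 0.210 for the two intervals.
With interference 0.47 (so coincidence = 0.53), expected double-crossover frequency = 0.220 × 0.210 × 0.53 = 0.02449.
Expected number = 0.02449 × 800 = 19.59 ≈ 20.

20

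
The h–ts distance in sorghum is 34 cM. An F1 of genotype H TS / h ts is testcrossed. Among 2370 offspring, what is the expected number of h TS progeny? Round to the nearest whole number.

403

A map distance of 34 cM corresponds to a recombination frequency of 0.340.
The F1 is H TS / h ts, so h TS is a recombinant gamete class with expected frequency r/2 = 0.340/2 = 0.1700.
Expected number = 0.1700 × 2370 = 402.90 ≈ 403.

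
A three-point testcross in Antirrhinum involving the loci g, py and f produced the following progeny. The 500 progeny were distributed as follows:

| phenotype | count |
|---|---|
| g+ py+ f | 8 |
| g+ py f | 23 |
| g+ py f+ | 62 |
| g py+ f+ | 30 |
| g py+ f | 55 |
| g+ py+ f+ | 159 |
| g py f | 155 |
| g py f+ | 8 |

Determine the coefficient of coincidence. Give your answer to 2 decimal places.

The two most frequent reciprocal classes, g+ py+ f+ and g py f, are the parental types, so the F1 was g+ py+ f+ / g py f.
The two rarest classes, g+ py+ f and g py f+, are the double crossovers. Comparing them with the parentals, only the f allele has switched, so f is the middle locus and the order is py – f – g.
py–f: (117 + 16)/500 = 0.2660; f–g: (53 + 16)/500 = 0.1380.
Expected DCO frequency = 0.2660 × 0.1380 ≈ 0.03671; observed = 16/500 ≈ 0.03200.
Coefficient of coincidence = 0.03200/0.03671 ≈ 0.87.

0.87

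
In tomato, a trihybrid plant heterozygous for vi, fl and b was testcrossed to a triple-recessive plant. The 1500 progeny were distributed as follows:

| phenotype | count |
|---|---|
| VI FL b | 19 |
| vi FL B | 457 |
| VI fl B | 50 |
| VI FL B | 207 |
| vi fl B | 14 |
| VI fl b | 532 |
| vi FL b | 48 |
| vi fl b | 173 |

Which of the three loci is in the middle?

The two most frequent reciprocal classes, vi FL B and VI fl b, are the parental types, so the F1 was vi FL B / VI fl b.
The two rarest classes, vi fl B and VI FL b, are the double crossovers. Comparing them with the parentals, only the fl allele has switched, so fl is the middle locus and the order is vi – fl – b.

fl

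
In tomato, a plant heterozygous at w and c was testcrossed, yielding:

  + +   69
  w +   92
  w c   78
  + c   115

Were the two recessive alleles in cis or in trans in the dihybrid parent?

trans

The two most frequent classes are + c (115) and w + (92); these are the parental (non-recombinant) types.
So the F1 carried + c on one chromosome and w + on the other — the recessive alleles are on opposite chromosomes (trans / repulsion).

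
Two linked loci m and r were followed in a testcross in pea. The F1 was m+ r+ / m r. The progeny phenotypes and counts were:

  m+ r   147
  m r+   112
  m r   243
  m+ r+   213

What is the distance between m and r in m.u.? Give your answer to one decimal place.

The recombinant classes are m+ r and m r+: 147 + 112 = 259.
Recombination frequency = 259/715 = 0.3622 ≈ 36.2%, i.e. 36.2 m.u.

36.2 m.u.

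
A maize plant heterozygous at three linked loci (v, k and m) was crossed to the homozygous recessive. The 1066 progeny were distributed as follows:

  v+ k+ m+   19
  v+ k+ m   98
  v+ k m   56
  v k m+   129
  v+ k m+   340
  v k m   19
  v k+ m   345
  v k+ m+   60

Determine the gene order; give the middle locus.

k

The two most frequent reciprocal classes, v+ k m+ and v k+ m, are the parental types, so the F1 was v+ k m+ / v k+ m.
The two rarest classes, v+ k+ m+ and v k m, are the double crossovers. Comparing them with the parentals, only the k allele has switched, so k is the middle locus and the order is m – k – v.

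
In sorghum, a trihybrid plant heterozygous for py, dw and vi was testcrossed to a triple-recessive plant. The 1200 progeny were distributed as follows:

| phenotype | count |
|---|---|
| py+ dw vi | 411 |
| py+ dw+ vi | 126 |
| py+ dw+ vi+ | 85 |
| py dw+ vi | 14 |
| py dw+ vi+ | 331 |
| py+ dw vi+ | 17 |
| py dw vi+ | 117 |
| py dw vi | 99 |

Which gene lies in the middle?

vi

The two most frequent reciprocal classes, py dw+ vi+ and py+ dw vi, are the parental types, so the F1 was py dw+ vi+ / py+ dw vi.
The two rarest classes, py dw+ vi and py+ dw vi+, are the double crossovers. Comparing them with the parentals, only the vi allele has switched, so vi is the middle locus and the order is dw – vi – py.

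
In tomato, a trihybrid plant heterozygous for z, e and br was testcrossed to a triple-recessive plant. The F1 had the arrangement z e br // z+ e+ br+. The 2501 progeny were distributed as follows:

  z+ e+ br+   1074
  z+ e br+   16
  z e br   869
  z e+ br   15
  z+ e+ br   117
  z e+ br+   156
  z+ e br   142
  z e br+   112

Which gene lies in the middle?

e

The two rarest classes, z e+ br and z+ e br+, are the double crossovers. Comparing them with the parentals, only the e allele has switched, so e is the middle locus and the order is z – e – br.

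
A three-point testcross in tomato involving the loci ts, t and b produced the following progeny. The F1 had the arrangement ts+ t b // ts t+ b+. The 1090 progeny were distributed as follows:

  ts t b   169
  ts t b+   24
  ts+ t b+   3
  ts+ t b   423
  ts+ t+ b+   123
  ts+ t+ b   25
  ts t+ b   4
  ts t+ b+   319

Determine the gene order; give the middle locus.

The two rarest classes, ts+ t b+ and ts t+ b, are the double crossovers. Comparing them with the parentals, only the b allele has switched, so b is the middle locus and the order is ts – b – t.

b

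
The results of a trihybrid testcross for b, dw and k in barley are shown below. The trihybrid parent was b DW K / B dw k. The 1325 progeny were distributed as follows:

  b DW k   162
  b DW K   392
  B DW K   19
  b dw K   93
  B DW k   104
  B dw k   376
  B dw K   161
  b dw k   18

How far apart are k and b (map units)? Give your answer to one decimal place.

The two rarest classes, B DW K and b dw k, are the double crossovers. Comparing them with the parentals, only the b allele has switched, so b is the middle locus and the order is k – b – dw.
Crossovers in the k–b interval produce the single-crossover classes b DW k and B dw K (162 + 161 = 323) plus the double crossovers (37).
RF(k–b) = (323 + 37) / 1325 = 360/1325 = 0.2717 → 27.2 map units.

27.2 map units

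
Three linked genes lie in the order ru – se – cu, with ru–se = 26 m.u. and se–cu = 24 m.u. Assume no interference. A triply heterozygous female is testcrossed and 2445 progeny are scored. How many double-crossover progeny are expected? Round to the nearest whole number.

Map distances give recombination frequencies of 0.260 and 0.240 for the two intervals.
With no interference, expected double-crossover frequency = 0.260 × 0.240 = 0.06240.
Expected number = 0.06240 × 2445 = 152.57 ≈ 153.

153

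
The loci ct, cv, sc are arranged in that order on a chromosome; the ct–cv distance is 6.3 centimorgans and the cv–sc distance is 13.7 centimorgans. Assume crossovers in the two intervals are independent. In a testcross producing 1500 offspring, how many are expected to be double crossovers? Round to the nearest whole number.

Map distances give recombination frequencies of 0.063 and 0.137 for the two intervals.
With no interference, expected double-crossover frequency = 0.063 × 0.137 = 0.00863.
Expected number = 0.00863 × 1500 = 12.95 ≈ 13.

13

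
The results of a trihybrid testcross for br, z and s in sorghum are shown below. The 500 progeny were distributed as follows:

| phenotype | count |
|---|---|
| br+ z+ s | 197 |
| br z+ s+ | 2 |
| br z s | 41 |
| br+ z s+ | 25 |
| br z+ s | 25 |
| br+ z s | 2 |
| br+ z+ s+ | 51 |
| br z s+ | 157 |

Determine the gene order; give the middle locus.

The two most frequent reciprocal classes, br z s+ and br+ z+ s, are the parental types, so the F1 was br z s+ / br+ z+ s.
The two rarest classes, br z+ s+ and br+ z s, are the double crossovers. Comparing them with the parentals, only the z allele has switched, so z is the middle locus and the order is br – z – s.

z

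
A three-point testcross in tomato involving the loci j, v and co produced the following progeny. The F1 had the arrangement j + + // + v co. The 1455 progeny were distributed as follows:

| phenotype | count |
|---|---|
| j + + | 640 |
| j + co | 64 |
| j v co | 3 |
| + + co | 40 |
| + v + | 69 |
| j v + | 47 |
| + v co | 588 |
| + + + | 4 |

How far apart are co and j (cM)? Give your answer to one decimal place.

The two rarest classes, + + + and j v co, are the double crossovers. Comparing them with the parentals, only the j allele has switched, so j is the middle locus and the order is co – j – v.
Crossovers in the co–j interval produce the single-crossover classes j + co and + v + (64 + 69 = 133) plus the double crossovers (7).
RF(co–j) = (133 + 7) / 1455 = 140/1455 = 0.0962 → 9.6 cM.

9.6 cM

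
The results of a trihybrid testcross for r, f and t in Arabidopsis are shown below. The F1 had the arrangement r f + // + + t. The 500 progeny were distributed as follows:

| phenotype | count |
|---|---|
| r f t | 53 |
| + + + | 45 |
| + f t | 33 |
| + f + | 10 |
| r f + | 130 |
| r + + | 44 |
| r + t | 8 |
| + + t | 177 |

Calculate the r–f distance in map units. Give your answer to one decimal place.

The two rarest classes, + f + and r + t, are the double crossovers. Comparing them with the parentals, only the r allele has switched, so r is the middle locus and the order is t – r – f.
Crossovers in the r–f interval produce the single-crossover classes r + + and + f t (44 + 33 = 77) plus the double crossovers (18).
RF(r–f) = (77 + 18) / 500 = 95/500 = 0.1900 → 19.0 map units.

19.0 map units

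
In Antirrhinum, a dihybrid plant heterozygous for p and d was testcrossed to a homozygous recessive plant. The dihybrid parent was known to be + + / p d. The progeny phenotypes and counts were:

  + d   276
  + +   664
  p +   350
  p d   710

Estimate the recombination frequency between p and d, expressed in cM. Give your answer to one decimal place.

The recombinant classes are + d and p +: 276 + 350 = 626.
Recombination frequency = 626/2000 = 0.3130 ≈ 31.3%, i.e. 31.3 cM.

31.3 cM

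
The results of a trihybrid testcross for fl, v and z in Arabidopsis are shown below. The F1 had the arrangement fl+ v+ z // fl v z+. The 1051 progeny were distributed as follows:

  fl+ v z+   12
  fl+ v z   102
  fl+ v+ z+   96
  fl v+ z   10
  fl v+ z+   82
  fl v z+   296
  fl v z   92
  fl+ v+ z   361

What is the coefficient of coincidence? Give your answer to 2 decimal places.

The two rarest classes, fl v+ z and fl+ v z+, are the double crossovers. Comparing them with the parentals, only the fl allele has switched, so fl is the middle locus and the order is z – fl – v.
z–fl: (188 + 22)/1051 = 0.1998; fl–v: (184 + 22)/1051 = 0.1960.
Expected DCO frequency = 0.1998 × 0.1960 ≈ 0.03916; observed = 22/1051 ≈ 0.02093.
Coefficient of coincidence = 0.02093/0.03916 ≈ 0.53.

0.53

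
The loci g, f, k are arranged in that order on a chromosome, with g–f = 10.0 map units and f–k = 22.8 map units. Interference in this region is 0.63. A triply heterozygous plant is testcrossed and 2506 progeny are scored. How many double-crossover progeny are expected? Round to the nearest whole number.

Map distances give recombination frequencies of 0.100 and 0.228 for the two intervals.
With interference 0.63 (so coincidence = 0.37), expected double-crossover frequency = 0.100 × 0.228 × 0.37 = 0.00844.
Expected number = 0.00844 × 2506 = 21.14 ≈ 21.

21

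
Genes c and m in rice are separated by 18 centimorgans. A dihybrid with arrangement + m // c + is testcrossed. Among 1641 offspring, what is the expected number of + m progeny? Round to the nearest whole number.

A map distance of 18 centimorgans corresponds to a recombination frequency of 0.180.
The F1 is + m / c +, so + m is a parental gamete class with expected frequency (1 − r)/2 = 0.820/2 = 0.4100.
Expected number = 0.4100 × 1641 = 672.81 ≈ 673.

673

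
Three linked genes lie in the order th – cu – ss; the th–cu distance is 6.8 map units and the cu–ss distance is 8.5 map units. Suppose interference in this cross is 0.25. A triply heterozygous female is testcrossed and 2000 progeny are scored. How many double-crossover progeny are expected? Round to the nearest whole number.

9

Map distances give recombination frequencies of 0.068 and 0.085 for the two intervals.
With interference 0.25 (so coincidence = 0.75), expected double-crossover frequency = 0.068 × 0.085 × 0.75 = 0.00434.
Expected number = 0.00434 × 2000 = 8.67 ≈ 9.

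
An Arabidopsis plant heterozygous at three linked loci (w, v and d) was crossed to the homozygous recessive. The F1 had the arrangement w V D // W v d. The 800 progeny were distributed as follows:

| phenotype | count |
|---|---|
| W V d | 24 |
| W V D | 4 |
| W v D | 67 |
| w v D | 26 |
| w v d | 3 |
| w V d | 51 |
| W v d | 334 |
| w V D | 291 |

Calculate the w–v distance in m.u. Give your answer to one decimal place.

7.1 m.u.

The two rarest classes, W V D and w v d, are the double crossovers. Comparing them with the parentals, only the w allele has switched, so w is the middle locus and the order is v – w – d.
Crossovers in the v–w interval produce the single-crossover classes w v D and W V d (26 + 24 = 50) plus the double crossovers (7).
RF(v–w) = (50 + 7) / 800 = 57/800 = 0.0712 → 7.1 m.u.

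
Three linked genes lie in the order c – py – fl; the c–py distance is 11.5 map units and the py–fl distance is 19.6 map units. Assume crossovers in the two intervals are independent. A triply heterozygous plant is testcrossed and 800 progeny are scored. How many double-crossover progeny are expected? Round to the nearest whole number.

18

Map distances give recombination frequencies of 0.115 and 0.196 for the two intervals.
With no interference, expected double-crossover frequency = 0.115 × 0.196 = 0.02254.
Expected number = 0.02254 × 800 = 18.03 ≈ 18.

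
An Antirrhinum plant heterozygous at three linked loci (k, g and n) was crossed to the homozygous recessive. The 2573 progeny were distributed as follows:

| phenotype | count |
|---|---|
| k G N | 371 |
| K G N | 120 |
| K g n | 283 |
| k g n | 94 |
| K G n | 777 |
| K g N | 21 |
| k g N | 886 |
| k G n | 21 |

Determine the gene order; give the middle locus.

The two most frequent reciprocal classes, K G n and k g N, are the parental types, so the F1 was K G n / k g N.
The two rarest classes, k G n and K g N, are the double crossovers. Comparing them with the parentals, only the k allele has switched, so k is the middle locus and the order is n – k – g.

k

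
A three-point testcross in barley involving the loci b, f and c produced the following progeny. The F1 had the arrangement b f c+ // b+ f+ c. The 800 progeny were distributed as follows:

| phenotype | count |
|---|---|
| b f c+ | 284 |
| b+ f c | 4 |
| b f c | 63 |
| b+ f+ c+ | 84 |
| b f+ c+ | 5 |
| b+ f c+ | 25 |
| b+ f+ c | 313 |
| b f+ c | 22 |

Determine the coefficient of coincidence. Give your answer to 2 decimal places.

The two rarest classes, b f+ c+ and b+ f c, are the double crossovers. Comparing them with the parentals, only the f allele has switched, so f is the middle locus and the order is b – f – c.
b–f: (47 + 9)/800 = 0.0700; f–c: (147 + 9)/800 = 0.1950.
Expected DCO frequency = 0.0700 × 0.1950 ≈ 0.01365; observed = 9/800 ≈ 0.01125.
Coefficient of coincidence = 0.01125/0.01365 ≈ 0.82.

0.82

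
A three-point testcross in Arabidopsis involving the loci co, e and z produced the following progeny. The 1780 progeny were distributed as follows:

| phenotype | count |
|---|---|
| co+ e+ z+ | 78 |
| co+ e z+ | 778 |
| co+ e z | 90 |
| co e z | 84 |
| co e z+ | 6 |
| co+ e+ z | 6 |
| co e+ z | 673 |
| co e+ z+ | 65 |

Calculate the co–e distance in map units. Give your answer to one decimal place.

9.8 map units

The two most frequent reciprocal classes, co e+ z and co+ e z+, are the parental types, so the F1 was co e+ z / co+ e z+.
The two rarest classes, co+ e+ z and co e z+, are the double crossovers. Comparing them with the parentals, only the co allele has switched, so co is the middle locus and the order is e – co – z.
Crossovers in the e–co interval produce the single-crossover classes co e z and co+ e+ z+ (84 + 78 = 162) plus the double crossovers (12).
RF(e–co) = (162 + 12) / 1780 = 174/1780 = 0.0978 → 9.8 map units.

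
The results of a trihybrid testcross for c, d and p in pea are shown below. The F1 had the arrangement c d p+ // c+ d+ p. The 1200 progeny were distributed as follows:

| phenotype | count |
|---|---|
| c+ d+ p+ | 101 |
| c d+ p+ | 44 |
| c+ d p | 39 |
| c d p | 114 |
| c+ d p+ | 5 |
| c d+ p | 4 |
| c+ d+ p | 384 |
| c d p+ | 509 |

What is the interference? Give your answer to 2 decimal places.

The two rarest classes, c+ d p+ and c d+ p, are the double crossovers. Comparing them with the parentals, only the c allele has switched, so c is the middle locus and the order is d – c – p.
d–c: (83 + 9)/1200 = 0.0767; c–p: (215 + 9)/1200 = 0.1867.
Expected DCO frequency = 0.0767 × 0.1867 ≈ 0.01432; observed = 9/1200 ≈ 0.00750.
Coefficient of coincidence = 0.00750/0.01432 ≈ 0.52; interference = 1 − 0.52 = 0.48.

0.48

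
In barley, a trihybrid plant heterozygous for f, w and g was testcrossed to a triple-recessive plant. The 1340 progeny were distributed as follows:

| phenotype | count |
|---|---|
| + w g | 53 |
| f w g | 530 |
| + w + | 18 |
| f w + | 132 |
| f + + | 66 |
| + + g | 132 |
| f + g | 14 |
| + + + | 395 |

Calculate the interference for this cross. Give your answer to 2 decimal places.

The two most frequent reciprocal classes, f w g and + + +, are the parental types, so the F1 was f w g / + + +.
The two rarest classes, f + g and + w +, are the double crossovers. Comparing them with the parentals, only the w allele has switched, so w is the middle locus and the order is g – w – f.
g–w: (264 + 32)/1340 = 0.2209; w–f: (119 + 32)/1340 = 0.1127.
Expected DCO frequency = 0.2209 × 0.1127 ≈ 0.02490; observed = 32/1340 ≈ 0.02388.
Coefficient of coincidence = 0.02388/0.02490 ≈ 0.96; interference = 1 − 0.96 = 0.04.

0.04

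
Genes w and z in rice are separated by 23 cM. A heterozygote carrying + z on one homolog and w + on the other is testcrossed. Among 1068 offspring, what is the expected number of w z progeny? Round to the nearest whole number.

123

A map distance of 23 cM corresponds to a recombination frequency of 0.230.
The F1 is + z / w +, so w z is a recombinant gamete class with expected frequency r/2 = 0.230/2 = 0.1150.
Expected number = 0.1150 × 1068 = 122.82 ≈ 123.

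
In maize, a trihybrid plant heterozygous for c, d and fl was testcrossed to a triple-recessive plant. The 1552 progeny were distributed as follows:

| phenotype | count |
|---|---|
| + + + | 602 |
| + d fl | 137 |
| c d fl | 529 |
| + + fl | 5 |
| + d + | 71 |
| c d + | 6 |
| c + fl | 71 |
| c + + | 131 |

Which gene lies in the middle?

The two most frequent reciprocal classes, c d fl and + + +, are the parental types, so the F1 was c d fl / + + +.
The two rarest classes, c d + and + + fl, are the double crossovers. Comparing them with the parentals, only the fl allele has switched, so fl is the middle locus and the order is c – fl – d.

fl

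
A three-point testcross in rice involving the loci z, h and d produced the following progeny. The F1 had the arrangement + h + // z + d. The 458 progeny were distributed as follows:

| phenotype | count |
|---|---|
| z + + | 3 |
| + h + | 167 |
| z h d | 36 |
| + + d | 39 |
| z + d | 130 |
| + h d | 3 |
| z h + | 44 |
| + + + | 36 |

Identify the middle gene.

d

The two rarest classes, + h d and z + +, are the double crossovers. Comparing them with the parentals, only the d allele has switched, so d is the middle locus and the order is z – d – h.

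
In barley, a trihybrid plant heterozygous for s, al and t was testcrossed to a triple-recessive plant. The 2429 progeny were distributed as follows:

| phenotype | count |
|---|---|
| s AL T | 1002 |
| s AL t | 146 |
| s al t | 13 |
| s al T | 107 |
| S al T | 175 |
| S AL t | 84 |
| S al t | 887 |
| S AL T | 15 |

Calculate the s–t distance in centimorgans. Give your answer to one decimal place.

14.4 centimorgans

The two most frequent reciprocal classes, s AL T and S al t, are the parental types, so the F1 was s AL T / S al t.
The two rarest classes, S AL T and s al t, are the double crossovers. Comparing them with the parentals, only the s allele has switched, so s is the middle locus and the order is t – s – al.
Crossovers in the t–s interval produce the single-crossover classes s AL t and S al T (146 + 175 = 321) plus the double crossovers (28).
RF(t–s) = (321 + 28) / 2429 = 349/2429 = 0.1437 → 14.4 centimorgans.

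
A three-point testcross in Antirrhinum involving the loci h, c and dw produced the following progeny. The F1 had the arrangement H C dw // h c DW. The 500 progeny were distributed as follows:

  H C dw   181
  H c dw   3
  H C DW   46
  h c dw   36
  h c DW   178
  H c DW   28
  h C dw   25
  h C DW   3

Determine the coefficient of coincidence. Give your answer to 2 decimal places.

The two rarest classes, H c dw and h C DW, are the double crossovers. Comparing them with the parentals, only the c allele has switched, so c is the middle locus and the order is h – c – dw.
h–c: (53 + 6)/500 = 0.1180; c–dw: (82 + 6)/500 = 0.1760.
Expected DCO frequency = 0.1180 × 0.1760 ≈ 0.02077; observed = 6/500 ≈ 0.01200.
Coefficient of coincidence = 0.01200/0.02077 ≈ 0.58.

0.58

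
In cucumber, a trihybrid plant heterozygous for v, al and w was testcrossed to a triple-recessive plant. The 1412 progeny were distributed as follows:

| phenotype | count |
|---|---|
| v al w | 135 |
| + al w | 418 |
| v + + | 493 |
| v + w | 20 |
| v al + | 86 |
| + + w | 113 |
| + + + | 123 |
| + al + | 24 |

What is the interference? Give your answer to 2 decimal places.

0.15

The two most frequent reciprocal classes, v + + and + al w, are the parental types, so the F1 was v + + / + al w.
The two rarest classes, v + w and + al +, are the double crossovers. Comparing them with the parentals, only the w allele has switched, so w is the middle locus and the order is al – w – v.
al–w: (199 + 44)/1412 = 0.1721; w–v: (258 + 44)/1412 = 0.2139.
Expected DCO frequency = 0.1721 × 0.2139 ≈ 0.03681; observed = 44/1412 ≈ 0.03116.
Coefficient of coincidence = 0.03116/0.03681 ≈ 0.85; interference = 1 − 0.85 = 0.15.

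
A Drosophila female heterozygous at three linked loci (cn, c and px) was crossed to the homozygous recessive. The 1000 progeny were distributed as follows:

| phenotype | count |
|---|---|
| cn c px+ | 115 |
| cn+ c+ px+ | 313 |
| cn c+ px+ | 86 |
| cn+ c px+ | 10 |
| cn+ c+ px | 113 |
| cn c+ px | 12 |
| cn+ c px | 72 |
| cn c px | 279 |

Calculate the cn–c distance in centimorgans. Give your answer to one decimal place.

The two most frequent reciprocal classes, cn c px and cn+ c+ px+, are the parental types, so the F1 was cn c px / cn+ c+ px+.
The two rarest classes, cn c+ px and cn+ c px+, are the double crossovers. Comparing them with the parentals, only the c allele has switched, so c is the middle locus and the order is px – c – cn.
Crossovers in the c–cn interval produce the single-crossover classes cn+ c px and cn c+ px+ (72 + 86 = 158) plus the double crossovers (22).
RF(c–cn) = (158 + 22) / 1000 = 180/1000 = 0.1800 → 18.0 centimorgans.

18.0 centimorgans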